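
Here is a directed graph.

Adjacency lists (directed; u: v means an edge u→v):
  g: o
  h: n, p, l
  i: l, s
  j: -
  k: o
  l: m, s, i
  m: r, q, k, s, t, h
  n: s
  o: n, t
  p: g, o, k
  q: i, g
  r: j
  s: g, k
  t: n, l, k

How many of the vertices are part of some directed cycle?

12

A vertex is on a directed cycle iff it belongs to a strongly connected component of size ≥ 2 (or has a self-loop).
The vertices on cycles are {g, h, i, k, l, m, n, o, p, q, s, t} — 12 in total.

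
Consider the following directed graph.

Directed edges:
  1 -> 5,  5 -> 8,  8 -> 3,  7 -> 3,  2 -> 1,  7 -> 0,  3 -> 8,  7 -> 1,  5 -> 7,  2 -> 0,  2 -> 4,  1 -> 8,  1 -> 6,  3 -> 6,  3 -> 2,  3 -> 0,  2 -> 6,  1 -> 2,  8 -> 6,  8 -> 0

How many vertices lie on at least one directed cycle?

6

A vertex is on a directed cycle iff it belongs to a strongly connected component of size ≥ 2 (or has a self-loop).
The vertices on cycles are {1, 2, 3, 5, 7, 8} — 6 in total.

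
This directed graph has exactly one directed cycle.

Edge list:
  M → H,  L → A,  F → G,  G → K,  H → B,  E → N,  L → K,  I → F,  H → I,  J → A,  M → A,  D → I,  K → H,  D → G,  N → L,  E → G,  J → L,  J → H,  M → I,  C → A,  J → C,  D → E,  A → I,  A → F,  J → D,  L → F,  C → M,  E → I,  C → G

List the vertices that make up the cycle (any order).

F, G, H, I, K

DFS with gray/black marking from G:
G gray
  K gray
    H gray
      B gray
      B black
      I gray
        F gray
          F→G: G is gray → back edge
Back edge closes the cycle G → K → H → I → F → G; its vertices are {F, G, H, I, K}.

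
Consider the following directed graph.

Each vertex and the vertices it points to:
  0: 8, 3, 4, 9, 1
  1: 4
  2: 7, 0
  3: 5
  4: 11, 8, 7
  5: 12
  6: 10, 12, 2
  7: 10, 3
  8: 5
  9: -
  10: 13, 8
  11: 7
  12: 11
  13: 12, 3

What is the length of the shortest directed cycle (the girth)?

5

For each vertex v, BFS finds the shortest path from v back to v.
The shortest such closed walk is 10 → 13 → 12 → 11 → 7 → 10, length 5.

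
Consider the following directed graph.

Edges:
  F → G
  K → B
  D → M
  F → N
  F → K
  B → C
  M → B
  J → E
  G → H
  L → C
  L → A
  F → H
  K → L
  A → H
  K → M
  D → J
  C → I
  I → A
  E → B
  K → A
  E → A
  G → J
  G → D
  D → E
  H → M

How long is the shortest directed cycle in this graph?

For each vertex v, BFS finds the shortest path from v back to v.
The shortest such closed walk is H → M → B → C → I → A → H, length 6.

6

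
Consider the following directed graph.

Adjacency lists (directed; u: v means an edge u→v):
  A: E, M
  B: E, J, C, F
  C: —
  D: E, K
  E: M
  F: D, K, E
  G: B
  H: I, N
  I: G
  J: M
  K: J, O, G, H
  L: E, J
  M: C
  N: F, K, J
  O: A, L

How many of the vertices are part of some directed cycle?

8

A vertex is on a directed cycle iff it belongs to a strongly connected component of size ≥ 2 (or has a self-loop).
The vertices on cycles are {B, D, F, G, H, I, K, N} — 8 in total.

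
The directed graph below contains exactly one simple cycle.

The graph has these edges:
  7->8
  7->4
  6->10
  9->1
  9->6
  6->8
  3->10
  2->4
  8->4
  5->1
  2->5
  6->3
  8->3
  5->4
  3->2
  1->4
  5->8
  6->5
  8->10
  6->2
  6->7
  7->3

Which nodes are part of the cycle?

DFS with gray/black marking from 2:
2 gray
  4 gray
  4 black
  5 gray
    5→4: 4 black — skip
    1 gray
      1→4: 4 black — skip
    1 black
    8 gray
      3 gray
        3→2: 2 is gray → back edge
Back edge closes the cycle 2 → 5 → 8 → 3 → 2; its vertices are {2, 3, 5, 8}.

2, 3, 5, 8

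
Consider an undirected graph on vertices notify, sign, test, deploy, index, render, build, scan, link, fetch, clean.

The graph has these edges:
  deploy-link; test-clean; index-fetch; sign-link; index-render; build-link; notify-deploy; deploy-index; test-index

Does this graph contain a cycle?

No

DFS, tracking each vertex's parent; an edge to a visited non-parent vertex closes a cycle.
Start from build:
visit build (parent –)
  visit link (parent build)
    link–build: parent, skip
    visit deploy (parent link)
      visit index (parent deploy)
        visit test (parent index)
          test–index: parent, skip
          visit clean (parent test)
            clean–test: parent, skip
        visit fetch (parent index)
          fetch–index: parent, skip
        visit render (parent index)
          render–index: parent, skip
        index–deploy: parent, skip
      visit notify (parent deploy)
        notify–deploy: parent, skip
      deploy–link: parent, skip
    visit sign (parent link)
      sign–link: parent, skip
visit scan (parent –)
No non-parent visited neighbor found — the graph is a forest.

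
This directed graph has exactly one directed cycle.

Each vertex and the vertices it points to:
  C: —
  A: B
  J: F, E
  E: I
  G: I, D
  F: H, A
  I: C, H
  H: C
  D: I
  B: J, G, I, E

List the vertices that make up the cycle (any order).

DFS with gray/black marking from B:
B gray
  J gray
    F gray
      H gray
        C gray
        C black
      H black
      A gray
        A→B: B is gray → back edge
Back edge closes the cycle B → J → F → A → B; its vertices are {A, B, F, J}.

A, B, F, J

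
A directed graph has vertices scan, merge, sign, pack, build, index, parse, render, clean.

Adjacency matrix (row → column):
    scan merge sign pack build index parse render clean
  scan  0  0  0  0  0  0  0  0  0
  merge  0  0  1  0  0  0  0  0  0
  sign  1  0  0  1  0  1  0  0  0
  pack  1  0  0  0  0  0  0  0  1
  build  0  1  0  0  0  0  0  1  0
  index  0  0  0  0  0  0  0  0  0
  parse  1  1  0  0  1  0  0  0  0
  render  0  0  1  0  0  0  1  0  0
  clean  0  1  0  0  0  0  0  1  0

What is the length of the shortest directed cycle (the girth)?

3

For each vertex v, BFS finds the shortest path from v back to v.
The shortest such closed walk is render → parse → build → render, length 3.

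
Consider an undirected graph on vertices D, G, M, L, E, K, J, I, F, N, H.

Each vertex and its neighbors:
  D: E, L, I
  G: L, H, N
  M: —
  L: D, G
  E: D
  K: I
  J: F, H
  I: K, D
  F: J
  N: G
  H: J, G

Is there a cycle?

No

DFS, tracking each vertex's parent; an edge to a visited non-parent vertex closes a cycle.
Start from H:
visit H (parent –)
  visit J (parent H)
    visit F (parent J)
      F–J: parent, skip
    J–H: parent, skip
  visit G (parent H)
    visit L (parent G)
      visit D (parent L)
        visit E (parent D)
          E–D: parent, skip
        D–L: parent, skip
        visit I (parent D)
          visit K (parent I)
            K–I: parent, skip
          I–D: parent, skip
      L–G: parent, skip
    G–H: parent, skip
    visit N (parent G)
      N–G: parent, skip
visit M (parent –)
No non-parent visited neighbor found — the graph is a forest.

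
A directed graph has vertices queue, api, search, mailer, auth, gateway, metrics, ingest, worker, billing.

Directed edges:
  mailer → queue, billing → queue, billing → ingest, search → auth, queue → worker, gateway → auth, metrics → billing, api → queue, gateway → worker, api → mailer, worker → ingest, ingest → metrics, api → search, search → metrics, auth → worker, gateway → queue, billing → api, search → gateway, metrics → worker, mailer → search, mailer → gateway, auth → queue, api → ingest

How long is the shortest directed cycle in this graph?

For each vertex v, BFS finds the shortest path from v back to v.
The shortest such closed walk is metrics → worker → ingest → metrics, length 3.

3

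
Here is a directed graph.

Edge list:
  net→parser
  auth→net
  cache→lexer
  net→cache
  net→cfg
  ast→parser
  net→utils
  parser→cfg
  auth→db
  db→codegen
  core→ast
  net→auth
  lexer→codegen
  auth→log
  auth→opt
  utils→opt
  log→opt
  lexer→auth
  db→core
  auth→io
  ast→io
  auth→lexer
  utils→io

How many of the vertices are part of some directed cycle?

A vertex is on a directed cycle iff it belongs to a strongly connected component of size ≥ 2 (or has a self-loop).
The vertices on cycles are {net, auth, cache, lexer} — 4 in total.

4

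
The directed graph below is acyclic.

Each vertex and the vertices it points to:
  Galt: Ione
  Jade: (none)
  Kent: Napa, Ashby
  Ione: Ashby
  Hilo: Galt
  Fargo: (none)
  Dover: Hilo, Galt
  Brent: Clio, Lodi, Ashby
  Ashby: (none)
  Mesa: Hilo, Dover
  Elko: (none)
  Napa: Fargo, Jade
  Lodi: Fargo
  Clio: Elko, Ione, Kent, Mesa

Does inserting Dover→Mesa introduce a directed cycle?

Yes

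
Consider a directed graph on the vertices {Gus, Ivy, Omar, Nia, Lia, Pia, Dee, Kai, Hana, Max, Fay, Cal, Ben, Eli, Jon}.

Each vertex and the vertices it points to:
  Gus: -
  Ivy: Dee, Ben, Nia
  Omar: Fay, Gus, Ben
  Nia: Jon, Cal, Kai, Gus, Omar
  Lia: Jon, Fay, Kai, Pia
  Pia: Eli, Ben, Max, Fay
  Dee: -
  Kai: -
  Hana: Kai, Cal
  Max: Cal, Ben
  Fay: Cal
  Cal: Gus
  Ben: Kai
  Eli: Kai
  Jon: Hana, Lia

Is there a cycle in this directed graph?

DFS with white/gray/black marking, starting from Fay:
Fay gray
  Cal gray
    Gus gray
    Gus black
  Cal black
Fay black
Ivy gray
  Dee gray
  Dee black
  Ben gray
    Kai gray
    Kai black
  Ben black
  Nia gray
    Jon gray
      Hana gray
        Hana→Kai: Kai black — skip
        Hana→Cal: Cal black — skip
      Hana black
      Lia gray
        Lia→Jon: Jon is gray → back edge
Back edge found, so a cycle exists: Jon → Lia → Jon.

Yes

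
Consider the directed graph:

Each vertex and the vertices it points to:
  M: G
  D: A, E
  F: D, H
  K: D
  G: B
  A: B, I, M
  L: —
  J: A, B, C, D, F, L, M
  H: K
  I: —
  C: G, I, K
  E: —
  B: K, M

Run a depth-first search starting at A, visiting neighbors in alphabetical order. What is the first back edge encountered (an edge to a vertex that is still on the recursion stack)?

DFS from A (visiting neighbors in alphabetical order); mark gray on enter, black on exit:
A gray
  B gray
    K gray
      D gray
        D→A: A is gray → back edge
First back edge: D → A.

D→A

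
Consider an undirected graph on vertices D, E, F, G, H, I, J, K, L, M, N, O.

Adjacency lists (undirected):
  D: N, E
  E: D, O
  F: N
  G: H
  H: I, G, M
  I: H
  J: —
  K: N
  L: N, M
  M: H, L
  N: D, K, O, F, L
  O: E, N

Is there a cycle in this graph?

DFS, tracking each vertex's parent; an edge to a visited non-parent vertex closes a cycle.
Start from L:
visit L (parent –)
  visit N (parent L)
    visit D (parent N)
      D–N: parent, skip
      visit E (parent D)
        E–D: parent, skip
        visit O (parent E)
          O–E: parent, skip
          O–N: N visited and ≠ parent → cycle
Cycle: N – D – E – O – N.

Yes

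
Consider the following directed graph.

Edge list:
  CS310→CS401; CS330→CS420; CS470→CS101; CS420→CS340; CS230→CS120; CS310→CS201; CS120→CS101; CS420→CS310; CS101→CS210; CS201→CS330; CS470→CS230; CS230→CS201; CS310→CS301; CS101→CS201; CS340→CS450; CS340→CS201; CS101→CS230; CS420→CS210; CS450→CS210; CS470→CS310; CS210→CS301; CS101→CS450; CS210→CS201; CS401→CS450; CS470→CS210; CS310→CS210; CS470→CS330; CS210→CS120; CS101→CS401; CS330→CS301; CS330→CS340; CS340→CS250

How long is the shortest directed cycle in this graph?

For each vertex v, BFS finds the shortest path from v back to v.
The shortest such closed walk is CS330 → CS340 → CS201 → CS330, length 3.

3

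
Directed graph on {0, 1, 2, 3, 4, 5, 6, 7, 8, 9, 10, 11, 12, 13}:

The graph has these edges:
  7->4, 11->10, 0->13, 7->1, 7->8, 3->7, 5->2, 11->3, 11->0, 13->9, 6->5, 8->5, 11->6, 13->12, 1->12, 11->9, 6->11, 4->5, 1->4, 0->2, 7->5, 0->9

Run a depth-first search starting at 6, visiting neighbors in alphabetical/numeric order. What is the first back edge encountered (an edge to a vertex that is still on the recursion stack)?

DFS from 6 (visiting neighbors in alphabetical/numeric order); mark gray on enter, black on exit:
6 gray
  5 gray
    2 gray
    2 black
  5 black
  11 gray
    0 gray
      0→2: 2 black — skip
      9 gray
      9 black
      13 gray
        13→9: 9 black — skip
        12 gray
        12 black
      13 black
    0 black
    3 gray
      7 gray
        1 gray
          4 gray
            4→5: 5 black — skip
          4 black
          1→12: 12 black — skip
        1 black
        7→4: 4 black — skip
        7→5: 5 black — skip
        8 gray
          8→5: 5 black — skip
        8 black
      7 black
    3 black
    11→6: 6 is gray → back edge
First back edge: 11 → 6.

11->6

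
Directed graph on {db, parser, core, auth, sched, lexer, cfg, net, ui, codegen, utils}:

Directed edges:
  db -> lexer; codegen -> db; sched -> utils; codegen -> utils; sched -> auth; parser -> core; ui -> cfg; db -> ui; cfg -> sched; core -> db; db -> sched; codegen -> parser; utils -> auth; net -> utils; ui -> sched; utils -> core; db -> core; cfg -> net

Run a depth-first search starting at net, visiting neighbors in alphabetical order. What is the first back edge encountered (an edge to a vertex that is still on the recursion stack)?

db→core

DFS from net (visiting neighbors in alphabetical order); mark gray on enter, black on exit:
net gray
  utils gray
    auth gray
    auth black
    core gray
      db gray
        db→core: core is gray → back edge
First back edge: db → core.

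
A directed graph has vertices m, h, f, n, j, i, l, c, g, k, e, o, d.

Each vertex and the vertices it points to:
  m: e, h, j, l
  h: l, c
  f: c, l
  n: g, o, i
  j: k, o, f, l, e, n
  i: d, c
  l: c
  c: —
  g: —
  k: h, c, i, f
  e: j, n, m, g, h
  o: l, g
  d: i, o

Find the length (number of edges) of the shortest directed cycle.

2

For each vertex v, BFS finds the shortest path from v back to v.
The shortest such closed walk is m → e → m, length 2.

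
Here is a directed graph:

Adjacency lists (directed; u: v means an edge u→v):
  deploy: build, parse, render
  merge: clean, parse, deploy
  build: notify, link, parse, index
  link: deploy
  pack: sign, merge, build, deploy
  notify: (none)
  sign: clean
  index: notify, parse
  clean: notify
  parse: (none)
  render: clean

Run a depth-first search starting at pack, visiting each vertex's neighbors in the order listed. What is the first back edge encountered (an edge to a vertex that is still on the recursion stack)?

link→deploy

DFS from pack (visiting each vertex's neighbors in the order listed); mark gray on enter, black on exit:
pack gray
  sign gray
    clean gray
      notify gray
      notify black
    clean black
  sign black
  merge gray
    merge→clean: clean black — skip
    parse gray
    parse black
    deploy gray
      build gray
        build→notify: notify black — skip
        link gray
          link→deploy: deploy is gray → back edge
First back edge: link → deploy.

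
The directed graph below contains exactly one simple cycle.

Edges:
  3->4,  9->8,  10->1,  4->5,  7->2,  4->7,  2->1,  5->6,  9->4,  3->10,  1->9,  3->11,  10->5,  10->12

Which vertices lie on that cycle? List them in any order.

DFS with gray/black marking from 1:
1 gray
  9 gray
    4 gray
      7 gray
        2 gray
          2→1: 1 is gray → back edge
Back edge closes the cycle 1 → 9 → 4 → 7 → 2 → 1; its vertices are {1, 2, 4, 7, 9}.

1, 2, 4, 7, 9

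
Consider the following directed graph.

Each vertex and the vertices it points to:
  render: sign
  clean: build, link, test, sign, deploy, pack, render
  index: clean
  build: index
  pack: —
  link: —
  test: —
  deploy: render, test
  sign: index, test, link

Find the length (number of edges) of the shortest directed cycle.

For each vertex v, BFS finds the shortest path from v back to v.
The shortest such closed walk is clean → sign → index → clean, length 3.

3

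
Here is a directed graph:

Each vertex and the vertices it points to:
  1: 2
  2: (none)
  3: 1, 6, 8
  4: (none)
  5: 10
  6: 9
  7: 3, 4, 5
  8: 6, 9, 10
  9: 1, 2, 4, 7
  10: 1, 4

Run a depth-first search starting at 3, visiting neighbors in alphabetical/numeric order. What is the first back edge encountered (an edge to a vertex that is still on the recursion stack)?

7→3

DFS from 3 (visiting neighbors in alphabetical/numeric order); mark gray on enter, black on exit:
3 gray
  1 gray
    2 gray
    2 black
  1 black
  6 gray
    9 gray
      9→1: 1 black — skip
      9→2: 2 black — skip
      4 gray
      4 black
      7 gray
        7→3: 3 is gray → back edge
First back edge: 7 → 3.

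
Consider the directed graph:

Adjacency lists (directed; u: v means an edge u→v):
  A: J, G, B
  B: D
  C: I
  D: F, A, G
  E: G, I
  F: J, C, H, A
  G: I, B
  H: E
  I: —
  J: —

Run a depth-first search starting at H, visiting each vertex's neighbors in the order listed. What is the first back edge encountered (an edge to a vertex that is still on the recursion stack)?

F→H

DFS from H (visiting each vertex's neighbors in the order listed); mark gray on enter, black on exit:
H gray
  E gray
    G gray
      I gray
      I black
      B gray
        D gray
          F gray
            J gray
            J black
            C gray
              C→I: I black — skip
            C black
            F→H: H is gray → back edge
First back edge: F → H.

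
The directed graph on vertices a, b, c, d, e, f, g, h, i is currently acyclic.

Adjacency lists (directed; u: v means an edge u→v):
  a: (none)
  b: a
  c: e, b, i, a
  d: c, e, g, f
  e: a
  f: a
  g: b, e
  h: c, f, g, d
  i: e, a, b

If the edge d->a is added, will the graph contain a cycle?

Adding d→a creates a cycle iff a can already reach d.
Explore from a: no path reaches d. The graph stays acyclic.

No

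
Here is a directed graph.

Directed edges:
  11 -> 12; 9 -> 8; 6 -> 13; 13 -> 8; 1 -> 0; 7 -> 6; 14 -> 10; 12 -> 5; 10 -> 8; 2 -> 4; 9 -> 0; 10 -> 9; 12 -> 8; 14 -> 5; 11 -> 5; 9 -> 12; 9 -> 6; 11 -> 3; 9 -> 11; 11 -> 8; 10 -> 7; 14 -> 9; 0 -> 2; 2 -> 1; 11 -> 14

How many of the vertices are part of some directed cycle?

A vertex is on a directed cycle iff it belongs to a strongly connected component of size ≥ 2 (or has a self-loop).
The vertices on cycles are {0, 1, 2, 9, 10, 11, 14} — 7 in total.

7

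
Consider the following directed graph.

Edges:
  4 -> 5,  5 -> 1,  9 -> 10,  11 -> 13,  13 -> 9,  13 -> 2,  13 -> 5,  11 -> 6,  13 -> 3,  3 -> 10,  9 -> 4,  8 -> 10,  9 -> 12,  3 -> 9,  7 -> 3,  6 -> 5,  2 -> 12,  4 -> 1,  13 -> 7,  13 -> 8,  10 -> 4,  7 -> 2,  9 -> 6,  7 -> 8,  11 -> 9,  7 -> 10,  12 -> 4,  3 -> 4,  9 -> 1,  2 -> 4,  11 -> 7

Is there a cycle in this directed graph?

No

DFS with white/gray/black marking, starting from 5:
5 gray
  1 gray
  1 black
5 black
2 gray
  4 gray
    4→5: 5 black — skip
    4→1: 1 black — skip
  4 black
  12 gray
    12→4: 4 black — skip
  12 black
2 black
3 gray
  9 gray
    9→12: 12 black — skip
    9→4: 4 black — skip
    10 gray
      10→4: 4 black — skip
    10 black
    9→1: 1 black — skip
    6 gray
      6→5: 5 black — skip
    6 black
  9 black
  3→4: 4 black — skip
  3→10: 10 black — skip
3 black
7 gray
  7→10: 10 black — skip
  7→3: 3 black — skip
  8 gray
    8→10: 10 black — skip
  8 black
  7→2: 2 black — skip
7 black
11 gray
  13 gray
    13→2: 2 black — skip
    13→9: 9 black — skip
    13→7: 7 black — skip
    13→8: 8 black — skip
    13→5: 5 black — skip
    13→3: 3 black — skip
  13 black
  11→7: 7 black — skip
  11→6: 6 black — skip
  11→9: 9 black — skip
11 black
Every edge goes to a white or black vertex — no back edge, so the graph is acyclic.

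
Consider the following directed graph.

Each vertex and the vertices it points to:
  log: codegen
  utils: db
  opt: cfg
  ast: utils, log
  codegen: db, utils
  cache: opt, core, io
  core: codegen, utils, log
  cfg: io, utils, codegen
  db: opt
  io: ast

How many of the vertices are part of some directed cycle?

8

A vertex is on a directed cycle iff it belongs to a strongly connected component of size ≥ 2 (or has a self-loop).
The vertices on cycles are {db, io, ast, cfg, log, opt, utils, codegen} — 8 in total.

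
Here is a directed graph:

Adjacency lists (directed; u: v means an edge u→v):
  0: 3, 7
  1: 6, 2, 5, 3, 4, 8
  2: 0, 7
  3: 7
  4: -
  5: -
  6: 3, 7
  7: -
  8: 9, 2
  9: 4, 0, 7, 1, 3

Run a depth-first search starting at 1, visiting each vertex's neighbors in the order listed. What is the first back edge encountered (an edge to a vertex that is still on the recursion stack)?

DFS from 1 (visiting each vertex's neighbors in the order listed); mark gray on enter, black on exit:
1 gray
  6 gray
    3 gray
      7 gray
      7 black
    3 black
    6→7: 7 black — skip
  6 black
  2 gray
    0 gray
      0→3: 3 black — skip
      0→7: 7 black — skip
    0 black
    2→7: 7 black — skip
  2 black
  5 gray
  5 black
  1→3: 3 black — skip
  4 gray
  4 black
  8 gray
    9 gray
      9→4: 4 black — skip
      9→0: 0 black — skip
      9→7: 7 black — skip
      9→1: 1 is gray → back edge
First back edge: 9 → 1.

9→1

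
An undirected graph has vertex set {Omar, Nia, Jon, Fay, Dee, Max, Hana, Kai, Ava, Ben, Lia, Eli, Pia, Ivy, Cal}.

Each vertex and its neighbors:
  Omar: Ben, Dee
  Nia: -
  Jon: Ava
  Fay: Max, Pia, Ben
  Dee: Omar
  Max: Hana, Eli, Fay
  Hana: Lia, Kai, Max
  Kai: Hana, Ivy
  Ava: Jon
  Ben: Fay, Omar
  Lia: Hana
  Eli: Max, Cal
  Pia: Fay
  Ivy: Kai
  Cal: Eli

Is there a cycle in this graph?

DFS, tracking each vertex's parent; an edge to a visited non-parent vertex closes a cycle.
Start from Omar:
visit Omar (parent –)
  visit Ben (parent Omar)
    visit Fay (parent Ben)
      visit Max (parent Fay)
        visit Hana (parent Max)
          visit Lia (parent Hana)
            Lia–Hana: parent, skip
          visit Kai (parent Hana)
            Kai–Hana: parent, skip
            visit Ivy (parent Kai)
              Ivy–Kai: parent, skip
          Hana–Max: parent, skip
        visit Eli (parent Max)
          Eli–Max: parent, skip
          visit Cal (parent Eli)
            Cal–Eli: parent, skip
        Max–Fay: parent, skip
      visit Pia (parent Fay)
        Pia–Fay: parent, skip
      Fay–Ben: parent, skip
    Ben–Omar: parent, skip
  visit Dee (parent Omar)
    Dee–Omar: parent, skip
visit Nia (parent –)
visit Jon (parent –)
  visit Ava (parent Jon)
    Ava–Jon: parent, skip
No non-parent visited neighbor found — the graph is a forest.

No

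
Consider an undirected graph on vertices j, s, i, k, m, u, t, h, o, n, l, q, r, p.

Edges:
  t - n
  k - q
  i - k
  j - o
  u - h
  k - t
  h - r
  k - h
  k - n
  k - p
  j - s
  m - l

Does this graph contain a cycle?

Yes

DFS, tracking each vertex's parent; an edge to a visited non-parent vertex closes a cycle.
Start from o:
visit o (parent –)
  visit j (parent o)
    j–o: parent, skip
    visit s (parent j)
      s–j: parent, skip
visit i (parent –)
  visit k (parent i)
    visit h (parent k)
      h–k: parent, skip
      visit r (parent h)
        r–h: parent, skip
      visit u (parent h)
        u–h: parent, skip
    visit q (parent k)
      q–k: parent, skip
    visit t (parent k)
      visit n (parent t)
        n–t: parent, skip
        n–k: k visited and ≠ parent → cycle
Cycle: k – t – n – k.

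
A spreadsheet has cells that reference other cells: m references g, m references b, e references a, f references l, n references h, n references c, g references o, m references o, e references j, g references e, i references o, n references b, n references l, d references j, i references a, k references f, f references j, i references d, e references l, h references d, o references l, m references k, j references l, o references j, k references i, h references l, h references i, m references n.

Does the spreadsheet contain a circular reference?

No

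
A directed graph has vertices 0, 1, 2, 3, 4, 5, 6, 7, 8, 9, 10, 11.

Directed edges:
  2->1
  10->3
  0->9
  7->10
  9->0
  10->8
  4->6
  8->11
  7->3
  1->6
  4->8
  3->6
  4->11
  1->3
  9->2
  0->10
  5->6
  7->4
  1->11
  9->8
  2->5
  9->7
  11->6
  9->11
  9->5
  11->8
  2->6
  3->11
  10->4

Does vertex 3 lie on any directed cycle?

No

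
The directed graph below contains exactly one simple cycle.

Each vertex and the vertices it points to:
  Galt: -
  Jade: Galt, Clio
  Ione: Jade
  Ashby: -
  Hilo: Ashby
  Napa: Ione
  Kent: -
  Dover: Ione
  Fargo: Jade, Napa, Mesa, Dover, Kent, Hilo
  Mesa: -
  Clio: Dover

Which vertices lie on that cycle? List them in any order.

DFS with gray/black marking from Dover:
Dover gray
  Ione gray
    Jade gray
      Galt gray
      Galt black
      Clio gray
        Clio→Dover: Dover is gray → back edge
Back edge closes the cycle Dover → Ione → Jade → Clio → Dover; its vertices are {Clio, Ione, Jade, Dover}.

Clio, Ione, Jade, Dover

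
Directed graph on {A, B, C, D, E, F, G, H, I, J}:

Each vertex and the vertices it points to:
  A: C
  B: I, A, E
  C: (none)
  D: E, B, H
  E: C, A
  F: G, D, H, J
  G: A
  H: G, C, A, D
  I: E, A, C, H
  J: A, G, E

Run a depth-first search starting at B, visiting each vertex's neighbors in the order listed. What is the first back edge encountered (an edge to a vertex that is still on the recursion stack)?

D->B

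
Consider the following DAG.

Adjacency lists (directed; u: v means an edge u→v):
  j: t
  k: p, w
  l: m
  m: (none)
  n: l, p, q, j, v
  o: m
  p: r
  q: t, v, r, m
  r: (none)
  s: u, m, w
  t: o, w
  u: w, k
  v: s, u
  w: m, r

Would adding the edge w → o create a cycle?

No

Adding w→o creates a cycle iff o can already reach w.
Explore from o: no path reaches w. The graph stays acyclic.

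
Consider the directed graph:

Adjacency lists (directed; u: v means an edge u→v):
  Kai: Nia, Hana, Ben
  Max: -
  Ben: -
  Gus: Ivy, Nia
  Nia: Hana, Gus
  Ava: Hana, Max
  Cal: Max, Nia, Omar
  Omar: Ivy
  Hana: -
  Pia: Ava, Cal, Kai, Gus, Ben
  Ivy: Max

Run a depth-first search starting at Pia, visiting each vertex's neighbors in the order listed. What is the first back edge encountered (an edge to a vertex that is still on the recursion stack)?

Gus->Nia

DFS from Pia (visiting each vertex's neighbors in the order listed); mark gray on enter, black on exit:
Pia gray
  Ava gray
    Hana gray
    Hana black
    Max gray
    Max black
  Ava black
  Cal gray
    Cal→Max: Max black — skip
    Nia gray
      Nia→Hana: Hana black — skip
      Gus gray
        Ivy gray
          Ivy→Max: Max black — skip
        Ivy black
        Gus→Nia: Nia is gray → back edge
First back edge: Gus → Nia.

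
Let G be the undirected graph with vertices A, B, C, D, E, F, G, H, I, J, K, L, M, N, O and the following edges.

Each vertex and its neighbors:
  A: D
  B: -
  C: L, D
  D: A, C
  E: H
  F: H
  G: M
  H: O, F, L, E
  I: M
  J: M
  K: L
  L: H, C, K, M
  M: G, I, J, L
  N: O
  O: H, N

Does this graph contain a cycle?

DFS, tracking each vertex's parent; an edge to a visited non-parent vertex closes a cycle.
Start from H:
visit H (parent –)
  visit O (parent H)
    O–H: parent, skip
    visit N (parent O)
      N–O: parent, skip
  visit F (parent H)
    F–H: parent, skip
  visit L (parent H)
    L–H: parent, skip
    visit C (parent L)
      C–L: parent, skip
      visit D (parent C)
        visit A (parent D)
          A–D: parent, skip
        D–C: parent, skip
    visit K (parent L)
      K–L: parent, skip
    visit M (parent L)
      visit G (parent M)
        G–M: parent, skip
      visit I (parent M)
        I–M: parent, skip
      visit J (parent M)
        J–M: parent, skip
      M–L: parent, skip
  visit E (parent H)
    E–H: parent, skip
visit B (parent –)
No non-parent visited neighbor found — the graph is a forest.

No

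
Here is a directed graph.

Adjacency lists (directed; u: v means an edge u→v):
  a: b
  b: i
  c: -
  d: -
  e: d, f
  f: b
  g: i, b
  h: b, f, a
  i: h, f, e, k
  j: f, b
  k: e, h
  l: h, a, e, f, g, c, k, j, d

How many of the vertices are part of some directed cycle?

A vertex is on a directed cycle iff it belongs to a strongly connected component of size ≥ 2 (or has a self-loop).
The vertices on cycles are {a, b, e, f, h, i, k} — 7 in total.

7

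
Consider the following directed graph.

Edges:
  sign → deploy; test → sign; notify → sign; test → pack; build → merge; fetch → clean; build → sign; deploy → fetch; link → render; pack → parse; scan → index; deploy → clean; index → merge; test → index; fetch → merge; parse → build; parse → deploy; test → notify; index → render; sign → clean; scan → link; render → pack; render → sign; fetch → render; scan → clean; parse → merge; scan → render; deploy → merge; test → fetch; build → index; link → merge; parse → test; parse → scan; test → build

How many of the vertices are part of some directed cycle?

A vertex is on a directed cycle iff it belongs to a strongly connected component of size ≥ 2 (or has a self-loop).
The vertices on cycles are {link, pack, scan, sign, test, build, fetch, index, parse, deploy, notify, render} — 12 in total.

12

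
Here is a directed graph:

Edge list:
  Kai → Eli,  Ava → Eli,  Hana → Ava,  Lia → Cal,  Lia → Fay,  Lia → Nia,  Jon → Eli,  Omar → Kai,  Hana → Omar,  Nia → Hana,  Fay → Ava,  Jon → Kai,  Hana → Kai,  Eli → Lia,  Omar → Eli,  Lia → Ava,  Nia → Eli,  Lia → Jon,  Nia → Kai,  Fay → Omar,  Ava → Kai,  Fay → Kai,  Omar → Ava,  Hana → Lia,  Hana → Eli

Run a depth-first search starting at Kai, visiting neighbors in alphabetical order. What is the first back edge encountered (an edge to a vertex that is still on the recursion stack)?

Ava→Eli

DFS from Kai (visiting neighbors in alphabetical order); mark gray on enter, black on exit:
Kai gray
  Eli gray
    Lia gray
      Ava gray
        Ava→Eli: Eli is gray → back edge
First back edge: Ava → Eli.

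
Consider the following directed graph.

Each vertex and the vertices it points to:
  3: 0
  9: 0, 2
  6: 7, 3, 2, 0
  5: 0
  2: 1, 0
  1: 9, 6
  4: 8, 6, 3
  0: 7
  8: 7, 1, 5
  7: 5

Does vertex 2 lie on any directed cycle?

Yes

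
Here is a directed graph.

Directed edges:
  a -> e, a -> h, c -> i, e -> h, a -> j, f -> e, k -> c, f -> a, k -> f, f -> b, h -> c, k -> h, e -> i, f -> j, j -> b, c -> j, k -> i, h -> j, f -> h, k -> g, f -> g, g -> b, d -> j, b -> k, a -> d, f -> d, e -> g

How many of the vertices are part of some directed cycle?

10

A vertex is on a directed cycle iff it belongs to a strongly connected component of size ≥ 2 (or has a self-loop).
The vertices on cycles are {a, b, c, d, e, f, g, h, j, k} — 10 in total.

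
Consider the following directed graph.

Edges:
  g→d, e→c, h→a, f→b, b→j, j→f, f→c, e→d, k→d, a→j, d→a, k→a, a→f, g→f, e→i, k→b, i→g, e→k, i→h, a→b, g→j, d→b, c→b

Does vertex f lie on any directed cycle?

f is on a cycle iff f can reach itself via ≥1 edge.
f → b → j → f — yes.

Yes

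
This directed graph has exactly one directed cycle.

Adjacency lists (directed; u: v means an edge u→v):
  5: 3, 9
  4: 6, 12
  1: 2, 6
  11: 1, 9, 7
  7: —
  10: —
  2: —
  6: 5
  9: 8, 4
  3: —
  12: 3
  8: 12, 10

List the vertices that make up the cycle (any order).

4, 5, 6, 9

DFS with gray/black marking from 9:
9 gray
  8 gray
    12 gray
      3 gray
      3 black
    12 black
    10 gray
    10 black
  8 black
  4 gray
    6 gray
      5 gray
        5→3: 3 black — skip
        5→9: 9 is gray → back edge
Back edge closes the cycle 9 → 4 → 6 → 5 → 9; its vertices are {4, 5, 6, 9}.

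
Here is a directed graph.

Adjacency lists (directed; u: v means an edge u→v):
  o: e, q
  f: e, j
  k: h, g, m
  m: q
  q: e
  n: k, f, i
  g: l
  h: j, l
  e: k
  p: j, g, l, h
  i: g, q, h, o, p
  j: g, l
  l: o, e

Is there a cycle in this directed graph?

Yes

DFS with white/gray/black marking, starting from g:
g gray
  l gray
    o gray
      e gray
        k gray
          h gray
            j gray
              j→g: g is gray → back edge
Back edge found, so a cycle exists: g → l → o → e → k → h → j → g.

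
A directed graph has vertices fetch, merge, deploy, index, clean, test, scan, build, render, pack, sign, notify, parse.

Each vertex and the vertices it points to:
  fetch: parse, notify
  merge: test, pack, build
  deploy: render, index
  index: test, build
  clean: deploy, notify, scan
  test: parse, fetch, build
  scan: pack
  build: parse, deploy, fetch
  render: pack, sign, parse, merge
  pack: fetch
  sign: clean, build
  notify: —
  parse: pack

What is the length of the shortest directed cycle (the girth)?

3

For each vertex v, BFS finds the shortest path from v back to v.
The shortest such closed walk is deploy → index → build → deploy, length 3.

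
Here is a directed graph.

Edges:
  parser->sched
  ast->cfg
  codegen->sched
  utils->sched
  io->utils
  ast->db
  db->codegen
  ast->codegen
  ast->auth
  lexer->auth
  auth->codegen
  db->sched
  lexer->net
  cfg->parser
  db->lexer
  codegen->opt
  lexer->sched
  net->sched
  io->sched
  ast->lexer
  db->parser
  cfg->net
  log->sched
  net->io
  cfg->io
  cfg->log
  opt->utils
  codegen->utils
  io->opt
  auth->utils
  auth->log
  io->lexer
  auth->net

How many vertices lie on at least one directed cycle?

4

A vertex is on a directed cycle iff it belongs to a strongly connected component of size ≥ 2 (or has a self-loop).
The vertices on cycles are {io, net, auth, lexer} — 4 in total.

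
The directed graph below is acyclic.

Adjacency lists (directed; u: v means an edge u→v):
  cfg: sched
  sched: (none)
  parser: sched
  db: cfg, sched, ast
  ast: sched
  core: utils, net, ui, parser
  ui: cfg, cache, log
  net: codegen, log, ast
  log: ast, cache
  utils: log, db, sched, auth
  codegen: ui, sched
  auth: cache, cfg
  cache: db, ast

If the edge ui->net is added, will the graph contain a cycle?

Adding ui→net creates a cycle iff net can already reach ui.
Path from net: net → codegen → ui.
So net → … → ui → net is a cycle.

Yes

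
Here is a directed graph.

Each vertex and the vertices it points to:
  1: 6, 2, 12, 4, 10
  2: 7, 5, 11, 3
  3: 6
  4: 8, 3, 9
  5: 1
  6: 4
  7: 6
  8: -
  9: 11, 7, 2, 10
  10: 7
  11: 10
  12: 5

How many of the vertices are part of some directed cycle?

A vertex is on a directed cycle iff it belongs to a strongly connected component of size ≥ 2 (or has a self-loop).
The vertices on cycles are {1, 2, 3, 4, 5, 6, 7, 9, 10, 11, 12} — 11 in total.

11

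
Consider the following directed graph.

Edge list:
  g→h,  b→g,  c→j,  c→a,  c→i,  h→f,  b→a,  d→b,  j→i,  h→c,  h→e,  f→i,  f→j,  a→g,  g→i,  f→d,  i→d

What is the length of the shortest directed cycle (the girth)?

4

For each vertex v, BFS finds the shortest path from v back to v.
The shortest such closed walk is h → c → a → g → h, length 4.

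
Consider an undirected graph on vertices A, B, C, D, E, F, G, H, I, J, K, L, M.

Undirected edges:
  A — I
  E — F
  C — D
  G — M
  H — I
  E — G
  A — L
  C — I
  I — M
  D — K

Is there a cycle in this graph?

DFS, tracking each vertex's parent; an edge to a visited non-parent vertex closes a cycle.
Start from L:
visit L (parent –)
  visit A (parent L)
    visit I (parent A)
      I–A: parent, skip
      visit H (parent I)
        H–I: parent, skip
      visit C (parent I)
        visit D (parent C)
          D–C: parent, skip
          visit K (parent D)
            K–D: parent, skip
        C–I: parent, skip
      visit M (parent I)
        M–I: parent, skip
        visit G (parent M)
          G–M: parent, skip
          visit E (parent G)
            E–G: parent, skip
            visit F (parent E)
              F–E: parent, skip
    A–L: parent, skip
visit B (parent –)
visit J (parent –)
No non-parent visited neighbor found — the graph is a forest.

No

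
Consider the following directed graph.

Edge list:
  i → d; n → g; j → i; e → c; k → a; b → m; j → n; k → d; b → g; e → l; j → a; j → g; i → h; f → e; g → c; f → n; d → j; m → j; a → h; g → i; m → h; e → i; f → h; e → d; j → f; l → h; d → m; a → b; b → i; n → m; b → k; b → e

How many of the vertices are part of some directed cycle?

11

A vertex is on a directed cycle iff it belongs to a strongly connected component of size ≥ 2 (or has a self-loop).
The vertices on cycles are {a, b, d, e, f, g, i, j, k, m, n} — 11 in total.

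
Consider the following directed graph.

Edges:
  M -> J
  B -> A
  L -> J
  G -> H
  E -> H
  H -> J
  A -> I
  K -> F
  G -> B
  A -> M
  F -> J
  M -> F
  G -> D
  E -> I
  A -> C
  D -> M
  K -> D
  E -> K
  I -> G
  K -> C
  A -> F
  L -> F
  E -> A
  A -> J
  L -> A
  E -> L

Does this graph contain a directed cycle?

Yes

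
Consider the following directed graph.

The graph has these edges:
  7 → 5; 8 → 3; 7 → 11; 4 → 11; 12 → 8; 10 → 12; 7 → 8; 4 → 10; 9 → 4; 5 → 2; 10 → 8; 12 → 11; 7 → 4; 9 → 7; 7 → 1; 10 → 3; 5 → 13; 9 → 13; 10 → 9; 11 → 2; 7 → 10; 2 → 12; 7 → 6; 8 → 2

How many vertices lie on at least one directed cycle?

8

A vertex is on a directed cycle iff it belongs to a strongly connected component of size ≥ 2 (or has a self-loop).
The vertices on cycles are {2, 4, 7, 8, 9, 10, 11, 12} — 8 in total.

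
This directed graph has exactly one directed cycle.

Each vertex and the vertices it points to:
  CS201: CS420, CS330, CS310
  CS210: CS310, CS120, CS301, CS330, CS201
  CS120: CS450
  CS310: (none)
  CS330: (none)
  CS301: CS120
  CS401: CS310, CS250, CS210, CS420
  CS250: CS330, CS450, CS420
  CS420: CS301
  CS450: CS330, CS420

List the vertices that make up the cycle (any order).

CS120, CS301, CS420, CS450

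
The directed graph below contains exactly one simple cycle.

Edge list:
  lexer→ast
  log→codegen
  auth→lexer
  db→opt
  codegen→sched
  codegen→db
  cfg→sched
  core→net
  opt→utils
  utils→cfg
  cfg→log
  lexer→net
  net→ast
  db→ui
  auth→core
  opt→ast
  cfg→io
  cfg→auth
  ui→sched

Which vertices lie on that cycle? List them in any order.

db, cfg, log, opt, utils, codegen

DFS with gray/black marking from utils:
utils gray
  cfg gray
    io gray
    io black
    auth gray
      core gray
        net gray
          ast gray
          ast black
        net black
      core black
      lexer gray
        lexer→net: net black — skip
        lexer→ast: ast black — skip
      lexer black
    auth black
    sched gray
    sched black
    log gray
      codegen gray
        db gray
          opt gray
            opt→ast: ast black — skip
            opt→utils: utils is gray → back edge
Back edge closes the cycle utils → cfg → log → codegen → db → opt → utils; its vertices are {db, cfg, log, opt, utils, codegen}.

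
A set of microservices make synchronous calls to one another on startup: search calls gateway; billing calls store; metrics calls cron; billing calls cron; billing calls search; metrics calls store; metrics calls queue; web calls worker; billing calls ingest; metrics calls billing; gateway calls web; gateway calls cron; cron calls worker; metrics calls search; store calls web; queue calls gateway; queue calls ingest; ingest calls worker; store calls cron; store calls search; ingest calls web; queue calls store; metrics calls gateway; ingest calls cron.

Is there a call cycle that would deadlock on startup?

DFS with white/gray/black marking, starting from ingest:
ingest gray
  web gray
    worker gray
    worker black
  web black
  ingest→worker: worker black — skip
  cron gray
    cron→worker: worker black — skip
  cron black
ingest black
billing gray
  billing→cron: cron black — skip
  store gray
    store→cron: cron black — skip
    search gray
      gateway gray
        gateway→cron: cron black — skip
        gateway→web: web black — skip
      gateway black
    search black
    store→web: web black — skip
  store black
  billing→search: search black — skip
  billing→ingest: ingest black — skip
billing black
metrics gray
  metrics→cron: cron black — skip
  metrics→store: store black — skip
  queue gray
    queue→ingest: ingest black — skip
    queue→store: store black — skip
    queue→gateway: gateway black — skip
  queue black
  metrics→gateway: gateway black — skip
  metrics→billing: billing black — skip
  metrics→search: search black — skip
metrics black
Every edge goes to a white or black vertex — no back edge, so the graph is acyclic.

No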